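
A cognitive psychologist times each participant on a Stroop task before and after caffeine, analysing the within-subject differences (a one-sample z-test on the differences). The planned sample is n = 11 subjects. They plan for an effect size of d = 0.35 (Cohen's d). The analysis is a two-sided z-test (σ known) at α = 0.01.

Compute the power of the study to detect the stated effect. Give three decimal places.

Power ≈ 0.079

Noncentrality parameter: δ = d·√n = 0.35 × √11 = 1.1608
Two-sided α = 0.01 → critical value z_{0.005} = 2.576.
Power = Φ(δ − 2.576) + Φ(−δ − 2.576) = Φ(-1.415) + Φ(-3.737) = 0.0785 + 0.0001 = 0.0786.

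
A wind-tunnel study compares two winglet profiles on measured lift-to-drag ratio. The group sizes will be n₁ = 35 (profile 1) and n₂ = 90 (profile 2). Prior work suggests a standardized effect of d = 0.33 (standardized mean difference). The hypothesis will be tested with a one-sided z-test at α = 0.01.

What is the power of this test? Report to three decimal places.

Power ≈ 0.252

Noncentrality parameter: δ = d / √(1/n₁ + 1/n₂) = 0.33 / √(1/35 + 1/90) = 1.6566
One-sided α = 0.01 → critical value z_{0.01} = 2.326.
Power = P(Z > 2.326 − δ) = Φ(-0.670) = 0.2515.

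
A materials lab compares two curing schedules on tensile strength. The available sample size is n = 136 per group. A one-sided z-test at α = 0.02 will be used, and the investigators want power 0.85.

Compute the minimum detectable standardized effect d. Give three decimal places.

d ≈ 0.375

Required noncentrality: δ = z_{0.02} + z_{0.15} = 2.054 + 1.036 = 3.090.
δ = d·√(n/2) ⇒ d = δ/√(n/2) = 3.090/√(136/2) = 0.3747.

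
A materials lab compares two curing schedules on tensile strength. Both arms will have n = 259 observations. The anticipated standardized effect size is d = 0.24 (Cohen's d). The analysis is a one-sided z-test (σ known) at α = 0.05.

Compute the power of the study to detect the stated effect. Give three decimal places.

Noncentrality parameter: δ = d·√(n/2) = 0.24 × √(259/2) = 2.7312
One-sided α = 0.05 → critical value z_{0.05} = 1.645.
Power = Φ(δ − 1.645) = Φ(1.086) = 0.8613.

Power ≈ 0.861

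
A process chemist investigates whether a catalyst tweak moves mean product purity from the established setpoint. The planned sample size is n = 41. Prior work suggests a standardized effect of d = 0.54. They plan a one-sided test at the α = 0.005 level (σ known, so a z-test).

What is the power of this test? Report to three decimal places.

Noncentrality parameter: λ = d·√n = 0.54 × √41 = 3.4577
Critical value for a one-sided test at α = 0.005: z_α = 2.576.
Power = P(Z > 2.576 − λ) = Φ(0.882) = 0.8111.

Power ≈ 0.811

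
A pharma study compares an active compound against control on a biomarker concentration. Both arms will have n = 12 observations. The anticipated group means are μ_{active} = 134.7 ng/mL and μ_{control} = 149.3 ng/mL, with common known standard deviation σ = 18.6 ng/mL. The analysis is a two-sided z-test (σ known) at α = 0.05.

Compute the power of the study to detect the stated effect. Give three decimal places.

Power ≈ 0.485

Standardized effect: d = |μ_{active} − μ_{control}| / σ = |134.7 − 149.3| / 18.6 = 0.7849
Noncentrality parameter: δ = d·√(n/2) = 0.7849 × √(12/2) = 1.9227
Two-sided α = 0.05 → critical value z_{0.025} = 1.960.
Power = Φ(δ − 1.960) + Φ(−δ − 1.960) = Φ(-0.037) + Φ(-3.883) = 0.4851 + 0.0001 = 0.4852.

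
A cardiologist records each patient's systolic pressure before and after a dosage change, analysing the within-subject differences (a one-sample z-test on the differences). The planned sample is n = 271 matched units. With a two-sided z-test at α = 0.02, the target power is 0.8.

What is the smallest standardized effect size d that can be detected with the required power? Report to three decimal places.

Required noncentrality: δ = z_{0.01} + z_{0.20} = 2.326 + 0.842 = 3.168.
(The second rejection-region term Φ(−δ − z_{α/2}) is negligible and dropped.)
δ = d·√n ⇒ d = δ/√n = 3.168/√271 = 0.1924.

d ≈ 0.192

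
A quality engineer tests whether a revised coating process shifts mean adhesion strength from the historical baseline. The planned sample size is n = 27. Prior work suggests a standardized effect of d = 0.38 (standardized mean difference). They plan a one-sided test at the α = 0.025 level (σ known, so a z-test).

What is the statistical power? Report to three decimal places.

Power ≈ 0.506

Noncentrality parameter: δ = d·√n = 0.38 × √27 = 1.9745
Critical value for a one-sided test at α = 0.025: z_α = 1.960.
Power = P(Z > 1.960 − δ) = Φ(0.015) = 0.5058.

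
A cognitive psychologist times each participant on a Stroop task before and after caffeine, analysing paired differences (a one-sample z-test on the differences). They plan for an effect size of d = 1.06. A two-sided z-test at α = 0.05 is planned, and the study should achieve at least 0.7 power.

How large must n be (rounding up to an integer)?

n = 6

Set Φ(δ − 1.960) = 0.7; then δ − 1.960 = Φ⁻¹(0.7) = 0.524, giving δ = 2.484.
(For δ > 0 the lower-tail rejection region contributes negligibly to power, so the one-term inversion is standard.)
δ = d·√n ⇒ n = (δ/d)² = (2.484 / 1.06)² = 5.49.
Rounding up, n = 6.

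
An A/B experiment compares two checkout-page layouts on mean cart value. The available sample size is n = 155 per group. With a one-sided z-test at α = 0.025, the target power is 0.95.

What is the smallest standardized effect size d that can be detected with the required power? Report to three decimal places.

d ≈ 0.409

Need Φ(δ − 1.960) = 0.95, so δ = 1.960 + 1.645 = 3.605.
δ = d·√(n/2) ⇒ d = δ/√(n/2) = 3.605/√(155/2) = 0.4095.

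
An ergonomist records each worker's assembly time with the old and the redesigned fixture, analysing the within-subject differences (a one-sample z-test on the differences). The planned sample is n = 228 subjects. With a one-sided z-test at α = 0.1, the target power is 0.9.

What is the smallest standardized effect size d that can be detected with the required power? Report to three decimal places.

Need Φ(δ − 1.282) = 0.9, so δ = 1.282 + 1.282 = 2.563.
δ = d·√n ⇒ d = δ/√n = 2.563/√228 = 0.1697.

d ≈ 0.170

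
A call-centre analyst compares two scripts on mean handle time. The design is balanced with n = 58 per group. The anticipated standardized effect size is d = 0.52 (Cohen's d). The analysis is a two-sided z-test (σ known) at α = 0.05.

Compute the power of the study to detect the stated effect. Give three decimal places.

Noncentrality parameter: δ = d·√(n/2) = 0.52 × √(58/2) = 2.8003
Critical value for a two-sided test at α = 0.05: z_{α/2} = 1.960.
Power = Φ(δ − 1.960) + Φ(−δ − 1.960) = Φ(0.840) + Φ(-4.760) = 0.7996 + 0.0000 = 0.7996.

Power ≈ 0.800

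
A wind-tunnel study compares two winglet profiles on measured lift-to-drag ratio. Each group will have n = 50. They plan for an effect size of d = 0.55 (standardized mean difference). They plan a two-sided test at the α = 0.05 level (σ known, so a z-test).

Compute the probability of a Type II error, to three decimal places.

β ≈ 0.215

Noncentrality parameter: δ = d·√(n/2) = 0.55 × √(50/2) = 2.7500
Two-sided α = 0.05 → critical value z_{0.025} = 1.960.
Power = Φ(δ − 1.960) + Φ(−δ − 1.960) = Φ(0.790) + Φ(-4.710) = 0.7852 + 0.0000 = 0.7852.
Type II error: β = 1 − power = 1 − 0.7852 = 0.2148.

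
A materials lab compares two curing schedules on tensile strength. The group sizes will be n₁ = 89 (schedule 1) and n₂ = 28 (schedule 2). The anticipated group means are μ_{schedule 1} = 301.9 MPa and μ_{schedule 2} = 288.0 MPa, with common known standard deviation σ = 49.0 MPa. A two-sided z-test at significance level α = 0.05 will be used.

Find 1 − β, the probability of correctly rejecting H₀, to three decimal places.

Power ≈ 0.258

Standardized effect: d = |μ_{schedule 1} − μ_{schedule 2}| / σ = |301.9 − 288.0| / 49.0 = 0.2837
Noncentrality parameter: λ = d / √(1/n₁ + 1/n₂) = 0.2837 / √(1/89 + 1/28) = 1.3092
Two-sided α = 0.05 → critical value z_{0.025} = 1.960.
Power = Φ(λ − 1.960) + Φ(−λ − 1.960) = Φ(-0.651) + Φ(-3.269) = 0.2576 + 0.0005 = 0.2581.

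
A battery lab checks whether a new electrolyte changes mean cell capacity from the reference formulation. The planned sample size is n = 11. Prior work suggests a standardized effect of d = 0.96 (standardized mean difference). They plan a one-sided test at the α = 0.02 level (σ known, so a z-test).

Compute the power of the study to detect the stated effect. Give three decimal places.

Noncentrality parameter: δ = d·√n = 0.96 × √11 = 3.1840
Critical value for a one-sided test at α = 0.02: z_α = 2.054.
Power = Φ(δ − 2.054) = Φ(1.130) = 0.8708.

Power ≈ 0.871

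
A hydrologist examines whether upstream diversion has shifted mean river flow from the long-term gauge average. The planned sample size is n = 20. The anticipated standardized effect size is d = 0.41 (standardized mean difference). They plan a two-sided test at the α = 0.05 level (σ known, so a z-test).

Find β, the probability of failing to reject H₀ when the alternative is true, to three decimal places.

β ≈ 0.550

Noncentrality parameter: δ = d·√n = 0.41 × √20 = 1.8336
Two-sided α = 0.05 → critical value z_{0.025} = 1.960.
Power = Φ(δ − 1.960) + Φ(−δ − 1.960) = Φ(-0.126) + Φ(-3.794) = 0.4497 + 0.0001 = 0.4498.
Type II error: β = 1 − power = 1 − 0.4498 = 0.5502.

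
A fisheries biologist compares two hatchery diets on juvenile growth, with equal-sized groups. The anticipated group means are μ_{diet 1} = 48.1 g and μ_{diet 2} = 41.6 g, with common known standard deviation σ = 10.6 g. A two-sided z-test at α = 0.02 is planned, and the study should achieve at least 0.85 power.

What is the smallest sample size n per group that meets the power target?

Standardized effect: d = |μ_{diet 1} − μ_{diet 2}| / σ = |48.1 − 41.6| / 10.6 = 0.6132
Set Φ(δ − 2.326) = 0.85; then δ − 2.326 = Φ⁻¹(0.85) = 1.036, giving δ = 3.363.
(Ignoring the negligible lower-tail rejection probability gives the usual closed-form inversion.)
δ = d·√(n/2) ⇒ n = 2(δ/d)² = 2 × (3.363 / 0.6132)² = 60.15.
Round up to the next whole unit.

n = 61 per group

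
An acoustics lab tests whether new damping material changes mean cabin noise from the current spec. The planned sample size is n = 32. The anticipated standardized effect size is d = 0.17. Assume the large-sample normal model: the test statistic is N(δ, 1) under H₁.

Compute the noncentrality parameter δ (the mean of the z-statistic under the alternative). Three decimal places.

δ ≈ 0.962

The noncentrality parameter scales effect size by the design's sample-size factor: δ = d·√n = 0.17 × √32 = 0.9617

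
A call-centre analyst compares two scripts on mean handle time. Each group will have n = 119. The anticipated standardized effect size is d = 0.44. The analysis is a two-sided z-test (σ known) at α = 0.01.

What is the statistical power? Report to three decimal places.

Power ≈ 0.793

Noncentrality parameter: δ = d·√(n/2) = 0.44 × √(119/2) = 3.3940
Critical value for a two-sided test at α = 0.01: z_{α/2} = 2.576.
Power = Φ(δ − 2.576) + Φ(−δ − 2.576) = Φ(0.818) + Φ(-5.970) = 0.7934 + 0.0000 = 0.7934.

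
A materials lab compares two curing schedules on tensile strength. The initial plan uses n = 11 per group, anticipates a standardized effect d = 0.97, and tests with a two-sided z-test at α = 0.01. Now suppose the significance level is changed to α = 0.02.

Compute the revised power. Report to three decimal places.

δ = d·√(n/2) = 0.97 × √(11/2) = 2.2749 (unchanged). New critical value: z_{0.01} = 2.326.
Revised power = Φ(δ − 2.326) + Φ(−δ − 2.326) = Φ(-0.051) + Φ(-4.601) = 0.4795 + 0.0000 = 0.4795.

Power ≈ 0.479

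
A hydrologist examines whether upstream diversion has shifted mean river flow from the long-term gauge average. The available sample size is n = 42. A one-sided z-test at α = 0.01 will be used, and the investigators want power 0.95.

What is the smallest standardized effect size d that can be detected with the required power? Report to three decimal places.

d ≈ 0.613

Required noncentrality: δ = z_{0.01} + z_{0.05} = 2.326 + 1.645 = 3.971.
δ = d·√n ⇒ d = δ/√n = 3.971/√42 = 0.6128.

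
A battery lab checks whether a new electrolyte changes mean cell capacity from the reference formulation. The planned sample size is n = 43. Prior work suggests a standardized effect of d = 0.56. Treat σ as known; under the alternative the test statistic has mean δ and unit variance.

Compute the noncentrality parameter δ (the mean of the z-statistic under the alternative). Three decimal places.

δ = d·√n = 0.56 × √43 = 3.6722

δ ≈ 3.672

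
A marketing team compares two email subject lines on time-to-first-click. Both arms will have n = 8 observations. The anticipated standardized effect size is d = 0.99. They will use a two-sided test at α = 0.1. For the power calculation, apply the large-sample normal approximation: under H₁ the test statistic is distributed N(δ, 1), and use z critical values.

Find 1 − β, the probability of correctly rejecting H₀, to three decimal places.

Noncentrality parameter: δ = d·√(n/2) = 0.99 × √(8/2) = 1.9800
Two-sided α = 0.1 → critical value z_{0.05} = 1.645.
Power = Φ(δ − 1.645) + Φ(−δ − 1.645) = Φ(0.335) + Φ(-3.625) = 0.6312 + 0.0001 = 0.6314.

Power ≈ 0.631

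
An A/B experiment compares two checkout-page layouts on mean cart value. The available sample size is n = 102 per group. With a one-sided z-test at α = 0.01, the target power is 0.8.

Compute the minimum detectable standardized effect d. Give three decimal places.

Required noncentrality: δ = z_{0.01} + z_{0.20} = 2.326 + 0.842 = 3.168.
δ = d·√(n/2) ⇒ d = δ/√(n/2) = 3.168/√(102/2) = 0.4436.

d ≈ 0.444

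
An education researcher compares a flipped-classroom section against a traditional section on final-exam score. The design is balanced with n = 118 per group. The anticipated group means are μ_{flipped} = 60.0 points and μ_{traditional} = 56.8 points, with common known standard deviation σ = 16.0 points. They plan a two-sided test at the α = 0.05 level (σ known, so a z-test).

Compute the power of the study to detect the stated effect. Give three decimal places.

Standardized effect: d = |μ_{flipped} − μ_{traditional}| / σ = |60.0 − 56.8| / 16.0 = 0.2000
Noncentrality parameter: δ = d·√(n/2) = 0.2000 × √(118/2) = 1.5362
Critical value for a two-sided test at α = 0.05: z_{α/2} = 1.960.
Power = Φ(δ − 1.960) + Φ(−δ − 1.960) = Φ(-0.424) + Φ(-3.496) = 0.3359 + 0.0002 = 0.3361.

Power ≈ 0.336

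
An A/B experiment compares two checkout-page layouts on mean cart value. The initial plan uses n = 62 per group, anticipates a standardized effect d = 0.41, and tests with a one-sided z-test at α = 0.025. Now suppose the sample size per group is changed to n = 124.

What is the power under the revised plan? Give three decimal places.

With n = 124 per group: δ = d·√(n/2) = 0.41 × √(124/2) = 3.2283. Critical value z_{0.025} = 1.960.
Revised power = Φ(δ − 1.960) = Φ(1.268) = 0.8977.

Power ≈ 0.898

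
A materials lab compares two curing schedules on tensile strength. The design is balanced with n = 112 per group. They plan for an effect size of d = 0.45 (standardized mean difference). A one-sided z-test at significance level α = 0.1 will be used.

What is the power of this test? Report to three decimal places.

Noncentrality parameter: δ = d·√(n/2) = 0.45 × √(112/2) = 3.3675
Critical value for a one-sided test at α = 0.1: z_α = 1.282.
Power = Φ(δ − 1.282) = Φ(2.086) = 0.9815.

Power ≈ 0.982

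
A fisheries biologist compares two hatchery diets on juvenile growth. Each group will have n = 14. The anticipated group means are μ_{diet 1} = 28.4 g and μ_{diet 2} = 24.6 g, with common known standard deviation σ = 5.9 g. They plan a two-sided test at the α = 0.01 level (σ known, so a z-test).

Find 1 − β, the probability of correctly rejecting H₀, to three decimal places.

Power ≈ 0.192

Standardized effect: d = |μ_{diet 1} − μ_{diet 2}| / σ = |28.4 − 24.6| / 5.9 = 0.6441
Noncentrality parameter: δ = d·√(n/2) = 0.6441 × √(14/2) = 1.7040
Critical value for a two-sided test at α = 0.01: z_{α/2} = 2.576.
Power = Φ(δ − 2.576) + Φ(−δ − 2.576) = Φ(-0.872) + Φ(-4.280) = 0.1917 + 0.0000 = 0.1917.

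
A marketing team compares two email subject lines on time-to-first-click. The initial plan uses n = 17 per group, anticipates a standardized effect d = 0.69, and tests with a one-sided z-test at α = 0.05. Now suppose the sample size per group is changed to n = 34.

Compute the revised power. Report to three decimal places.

With n = 34 per group: δ = d·√(n/2) = 0.69 × √(34/2) = 2.8449. Critical value z_{0.05} = 1.645.
Revised power = Φ(δ − 1.645) = Φ(1.200) = 0.8849.

Power ≈ 0.885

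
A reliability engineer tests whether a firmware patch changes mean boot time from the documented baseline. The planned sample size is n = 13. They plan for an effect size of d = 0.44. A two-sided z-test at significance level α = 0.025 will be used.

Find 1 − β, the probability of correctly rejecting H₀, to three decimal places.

Noncentrality parameter: δ = d·√n = 0.44 × √13 = 1.5864
Critical value for a two-sided test at α = 0.025: z_{α/2} = 2.241.
Power = Φ(δ − 2.241) + Φ(−δ − 2.241) = Φ(-0.655) + Φ(-3.828) = 0.2562 + 0.0001 = 0.2563.

Power ≈ 0.256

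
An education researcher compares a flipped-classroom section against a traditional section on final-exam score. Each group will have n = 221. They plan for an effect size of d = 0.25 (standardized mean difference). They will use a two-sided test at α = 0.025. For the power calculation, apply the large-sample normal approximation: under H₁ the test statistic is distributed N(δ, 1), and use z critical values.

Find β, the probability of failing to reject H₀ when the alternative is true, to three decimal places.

β ≈ 0.350

Noncentrality parameter: λ = d·√(n/2) = 0.25 × √(221/2) = 2.6280
Two-sided α = 0.025 → critical value z_{0.0125} = 2.241.
Power = Φ(λ − 2.241) + Φ(−λ − 2.241) = Φ(0.387) + Φ(-4.869) = 0.6505 + 0.0000 = 0.6505.
Type II error: β = 1 − power = 1 − 0.6505 = 0.3495.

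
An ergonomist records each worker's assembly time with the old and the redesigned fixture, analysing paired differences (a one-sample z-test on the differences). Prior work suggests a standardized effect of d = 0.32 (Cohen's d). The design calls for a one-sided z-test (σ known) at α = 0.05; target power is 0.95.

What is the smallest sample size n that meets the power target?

Set Φ(δ − 1.645) = 0.95; then δ − 1.645 = Φ⁻¹(0.95) = 1.645, giving δ = 3.290.
δ = d·√n ⇒ n = (δ/d)² = (3.290 / 0.32)² = 105.69.
Round up to the next whole unit.

n = 106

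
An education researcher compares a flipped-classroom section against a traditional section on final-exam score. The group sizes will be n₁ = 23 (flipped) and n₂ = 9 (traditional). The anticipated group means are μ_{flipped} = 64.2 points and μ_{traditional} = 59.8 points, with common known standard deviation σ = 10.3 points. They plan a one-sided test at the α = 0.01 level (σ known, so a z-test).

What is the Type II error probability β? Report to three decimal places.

β ≈ 0.892

Standardized effect: d = |μ_{flipped} − μ_{traditional}| / σ = |64.2 − 59.8| / 10.3 = 0.4272
Noncentrality parameter: δ = d / √(1/n₁ + 1/n₂) = 0.4272 / √(1/23 + 1/9) = 1.0865
Critical value for a one-sided test at α = 0.01: z_α = 2.326.
Power = Φ(δ − 2.326) = Φ(-1.240) = 0.1075.
Type II error: β = 1 − power = 1 − 0.1075 = 0.8925.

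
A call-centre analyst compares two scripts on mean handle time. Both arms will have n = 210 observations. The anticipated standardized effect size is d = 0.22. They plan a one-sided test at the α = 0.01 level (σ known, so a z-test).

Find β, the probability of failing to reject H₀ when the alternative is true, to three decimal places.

Noncentrality parameter: δ = d·√(n/2) = 0.22 × √(210/2) = 2.2543
One-sided α = 0.01 → critical value z_{0.01} = 2.326.
Power = P(Z > 2.326 − δ) = Φ(-0.072) = 0.4713.
Type II error: β = 1 − power = 1 − 0.4713 = 0.5287.

β ≈ 0.529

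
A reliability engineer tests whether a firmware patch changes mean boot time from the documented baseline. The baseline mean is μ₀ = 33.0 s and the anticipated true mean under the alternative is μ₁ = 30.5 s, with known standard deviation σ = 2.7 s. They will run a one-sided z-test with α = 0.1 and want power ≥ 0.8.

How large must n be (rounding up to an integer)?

Standardized effect: d = |μ₁ − μ₀| / σ = |30.5 − 33.0| / 2.7 = 0.9259
For power 0.8 need Φ(δ − z_{0.1}) = 0.8, so δ = z_{0.1} + z_{0.20} = 1.282 + 0.842 = 2.123.
δ = d·√n ⇒ n = (δ/d)² = (2.123 / 0.9259)² = 5.26.
Rounding up, n = 6.

n = 6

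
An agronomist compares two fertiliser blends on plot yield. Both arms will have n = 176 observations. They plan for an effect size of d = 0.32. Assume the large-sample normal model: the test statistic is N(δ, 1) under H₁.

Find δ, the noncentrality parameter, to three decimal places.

The noncentrality parameter scales effect size by the design's sample-size factor: δ = d·√(n/2) = 0.32 × √(176/2) = 3.0019

δ ≈ 3.002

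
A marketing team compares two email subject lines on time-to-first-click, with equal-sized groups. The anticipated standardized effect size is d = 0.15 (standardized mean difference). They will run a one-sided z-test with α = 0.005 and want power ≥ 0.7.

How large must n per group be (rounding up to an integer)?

n = 855 per group

Set Φ(δ − 2.576) = 0.7; then δ − 2.576 = Φ⁻¹(0.7) = 0.524, giving δ = 3.100.
δ = d·√(n/2) ⇒ n = 2(δ/d)² = 2 × (3.100 / 0.15)² = 854.35.
Round up to the next whole unit.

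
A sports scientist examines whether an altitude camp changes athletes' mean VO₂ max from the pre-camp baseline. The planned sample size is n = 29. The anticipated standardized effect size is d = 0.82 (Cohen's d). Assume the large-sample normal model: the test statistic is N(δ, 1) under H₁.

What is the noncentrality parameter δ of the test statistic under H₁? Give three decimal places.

The noncentrality parameter scales effect size by the design's sample-size factor: δ = d·√n = 0.82 × √29 = 4.4158

δ ≈ 4.416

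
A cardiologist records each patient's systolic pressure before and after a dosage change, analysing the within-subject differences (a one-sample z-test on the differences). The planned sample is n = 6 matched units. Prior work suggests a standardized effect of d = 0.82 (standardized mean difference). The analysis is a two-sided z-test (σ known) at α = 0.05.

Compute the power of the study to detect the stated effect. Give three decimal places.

Power ≈ 0.519

Noncentrality parameter: δ = d·√n = 0.82 × √6 = 2.0086
Critical value for a two-sided test at α = 0.05: z_{α/2} = 1.960.
Power = Φ(δ − 1.960) + Φ(−δ − 1.960) = Φ(0.049) + Φ(-3.969) = 0.5194 + 0.0000 = 0.5194.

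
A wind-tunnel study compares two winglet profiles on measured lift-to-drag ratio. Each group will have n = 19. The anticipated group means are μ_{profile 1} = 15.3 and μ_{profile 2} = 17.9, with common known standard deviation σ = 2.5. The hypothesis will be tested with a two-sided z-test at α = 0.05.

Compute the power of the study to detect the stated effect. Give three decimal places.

Power ≈ 0.894

Standardized effect: d = |μ_{profile 1} − μ_{profile 2}| / σ = |15.3 − 17.9| / 2.5 = 1.0400
Noncentrality parameter: δ = d·√(n/2) = 1.0400 × √(19/2) = 3.2055
Two-sided α = 0.05 → critical value z_{0.025} = 1.960.
Power = Φ(δ − 1.960) + Φ(−δ − 1.960) = Φ(1.246) + Φ(-5.165) = 0.8935 + 0.0000 = 0.8935.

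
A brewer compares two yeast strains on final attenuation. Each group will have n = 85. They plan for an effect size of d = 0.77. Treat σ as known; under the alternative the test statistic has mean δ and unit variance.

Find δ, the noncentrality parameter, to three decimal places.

δ = d·√(n/2) = 0.77 × √(85/2) = 5.0198

δ ≈ 5.020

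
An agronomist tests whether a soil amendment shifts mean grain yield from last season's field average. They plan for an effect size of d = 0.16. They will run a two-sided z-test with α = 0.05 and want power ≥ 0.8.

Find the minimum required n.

Set Φ(δ − 1.960) = 0.8; then δ − 1.960 = Φ⁻¹(0.8) = 0.842, giving δ = 2.802.
(For δ > 0 the lower-tail rejection region contributes negligibly to power, so the one-term inversion is standard.)
δ = d·√n ⇒ n = (δ/d)² = (2.802 / 0.16)² = 306.60.
Round up to the next whole unit.

n = 307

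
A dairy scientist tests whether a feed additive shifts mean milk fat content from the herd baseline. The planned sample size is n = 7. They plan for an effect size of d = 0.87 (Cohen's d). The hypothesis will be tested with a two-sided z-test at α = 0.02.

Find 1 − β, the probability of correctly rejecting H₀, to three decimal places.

Power ≈ 0.490

Noncentrality parameter: δ = d·√n = 0.87 × √7 = 2.3018
Critical value for a two-sided test at α = 0.02: z_{α/2} = 2.326.
Power = Φ(δ − 2.326) + Φ(−δ − 2.326) = Φ(-0.025) + Φ(-4.628) = 0.4902 + 0.0000 = 0.4902.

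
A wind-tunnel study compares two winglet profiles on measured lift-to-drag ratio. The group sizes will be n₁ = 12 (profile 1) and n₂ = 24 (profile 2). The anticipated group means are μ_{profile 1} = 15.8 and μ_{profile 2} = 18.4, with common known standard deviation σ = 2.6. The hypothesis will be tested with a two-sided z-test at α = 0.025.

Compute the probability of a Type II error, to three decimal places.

Standardized effect: d = |μ_{profile 1} − μ_{profile 2}| / σ = |15.8 − 18.4| / 2.6 = 1.0000
Noncentrality parameter: δ = d / √(1/n₁ + 1/n₂) = 1.0000 / √(1/12 + 1/24) = 2.8284
Two-sided α = 0.025 → critical value z_{0.0125} = 2.241.
Power = Φ(δ − 2.241) + Φ(−δ − 2.241) = Φ(0.587) + Φ(-5.070) = 0.7214 + 0.0000 = 0.7214.
Type II error: β = 1 − power = 1 − 0.7214 = 0.2786.

β ≈ 0.279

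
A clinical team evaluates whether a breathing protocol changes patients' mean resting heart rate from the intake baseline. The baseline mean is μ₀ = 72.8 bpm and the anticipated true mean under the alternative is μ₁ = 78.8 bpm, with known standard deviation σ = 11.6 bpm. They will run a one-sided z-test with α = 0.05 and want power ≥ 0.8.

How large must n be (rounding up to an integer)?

n = 24

Standardized effect: d = |μ₁ − μ₀| / σ = |78.8 − 72.8| / 11.6 = 0.5172
For power 0.8 need Φ(δ − z_{0.05}) = 0.8, so δ = z_{0.05} + z_{0.20} = 1.645 + 0.842 = 2.486.
δ = d·√n ⇒ n = (δ/d)² = (2.486 / 0.5172)² = 23.11.
Rounding up, n = 24.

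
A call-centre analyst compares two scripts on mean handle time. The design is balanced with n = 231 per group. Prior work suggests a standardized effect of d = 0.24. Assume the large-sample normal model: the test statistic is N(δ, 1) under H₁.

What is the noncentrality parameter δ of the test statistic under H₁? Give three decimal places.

The noncentrality parameter scales effect size by the design's sample-size factor: δ = d·√(n/2) = 0.24 × √(231/2) = 2.5793

δ ≈ 2.579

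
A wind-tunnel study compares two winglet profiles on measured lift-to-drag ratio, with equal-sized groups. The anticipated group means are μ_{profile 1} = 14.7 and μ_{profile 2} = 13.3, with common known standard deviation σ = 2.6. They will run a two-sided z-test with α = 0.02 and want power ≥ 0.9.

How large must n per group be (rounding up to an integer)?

Standardized effect: d = |μ_{profile 1} − μ_{profile 2}| / σ = |14.7 − 13.3| / 2.6 = 0.5385
Set Φ(δ − 2.326) = 0.9; then δ − 2.326 = Φ⁻¹(0.9) = 1.282, giving δ = 3.608.
(Ignoring the negligible lower-tail rejection probability gives the usual closed-form inversion.)
δ = d·√(n/2) ⇒ n = 2(δ/d)² = 2 × (3.608 / 0.5385)² = 89.79.
Rounding up, n = 90 per group.

n = 90 per group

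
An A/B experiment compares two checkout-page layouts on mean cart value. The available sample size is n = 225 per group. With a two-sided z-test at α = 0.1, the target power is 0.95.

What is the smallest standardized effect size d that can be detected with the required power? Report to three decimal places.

Need Φ(δ − 1.645) = 0.95, so δ = 1.645 + 1.645 = 3.290.
(Lower-tail contribution to power is negligible for δ > 0.)
δ = d·√(n/2) ⇒ d = δ/√(n/2) = 3.290/√(225/2) = 0.3102.

d ≈ 0.310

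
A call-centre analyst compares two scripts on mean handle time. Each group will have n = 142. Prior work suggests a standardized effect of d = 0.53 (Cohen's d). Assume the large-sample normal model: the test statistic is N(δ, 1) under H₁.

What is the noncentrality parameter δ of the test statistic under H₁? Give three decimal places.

δ = d·√(n/2) = 0.53 × √(142/2) = 4.4659

δ ≈ 4.466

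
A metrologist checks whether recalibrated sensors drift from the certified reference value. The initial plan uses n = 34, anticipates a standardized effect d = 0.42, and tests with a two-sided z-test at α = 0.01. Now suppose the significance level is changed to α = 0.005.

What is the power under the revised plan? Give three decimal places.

Power ≈ 0.360

δ = d·√n = 0.42 × √34 = 2.4490 (unchanged). New critical value: z_{0.0025} = 2.807.
Revised power = Φ(δ − 2.807) + Φ(−δ − 2.807) = Φ(-0.358) + Φ(-5.256) = 0.3602 + 0.0000 = 0.3602.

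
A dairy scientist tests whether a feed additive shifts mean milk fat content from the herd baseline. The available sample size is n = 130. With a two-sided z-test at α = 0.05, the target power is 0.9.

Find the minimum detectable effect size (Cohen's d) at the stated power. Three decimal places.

Required noncentrality: δ = z_{0.025} + z_{0.10} = 1.960 + 1.282 = 3.242.
(Lower-tail contribution to power is negligible for δ > 0.)
δ = d·√n ⇒ d = δ/√n = 3.242/√130 = 0.2843.

d ≈ 0.284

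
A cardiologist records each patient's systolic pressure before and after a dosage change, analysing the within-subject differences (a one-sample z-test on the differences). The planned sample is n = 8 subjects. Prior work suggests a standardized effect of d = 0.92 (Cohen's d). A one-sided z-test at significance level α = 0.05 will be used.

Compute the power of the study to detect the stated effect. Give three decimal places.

Power ≈ 0.831

Noncentrality parameter: δ = d·√n = 0.92 × √8 = 2.6022
One-sided α = 0.05 → critical value z_{0.05} = 1.645.
Power = P(Z > 1.645 − δ) = Φ(0.957) = 0.8308.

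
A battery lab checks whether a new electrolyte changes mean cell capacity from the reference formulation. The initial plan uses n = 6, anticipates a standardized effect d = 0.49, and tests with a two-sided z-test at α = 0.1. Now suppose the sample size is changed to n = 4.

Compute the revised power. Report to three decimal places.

With n = 4: δ = d·√n = 0.49 × √4 = 0.9800. Critical value z_{0.05} = 1.645.
Revised power = Φ(δ − 1.645) + Φ(−δ − 1.645) = Φ(-0.665) + Φ(-2.625) = 0.2531 + 0.0043 = 0.2574.

Power ≈ 0.257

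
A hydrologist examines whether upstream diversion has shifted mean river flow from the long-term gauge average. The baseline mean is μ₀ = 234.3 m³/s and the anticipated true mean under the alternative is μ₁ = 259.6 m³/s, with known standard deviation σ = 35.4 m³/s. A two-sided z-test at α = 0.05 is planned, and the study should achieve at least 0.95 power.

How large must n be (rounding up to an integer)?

Standardized effect: d = |μ₁ − μ₀| / σ = |259.6 − 234.3| / 35.4 = 0.7147
For power 0.95 need Φ(δ − z_{0.025}) = 0.95, so δ = z_{0.025} + z_{0.05} = 1.960 + 1.645 = 3.605.
(For δ > 0 the lower-tail rejection region contributes negligibly to power, so the one-term inversion is standard.)
δ = d·√n ⇒ n = (δ/d)² = (3.605 / 0.7147)² = 25.44.
Round up to the next whole unit.

n = 26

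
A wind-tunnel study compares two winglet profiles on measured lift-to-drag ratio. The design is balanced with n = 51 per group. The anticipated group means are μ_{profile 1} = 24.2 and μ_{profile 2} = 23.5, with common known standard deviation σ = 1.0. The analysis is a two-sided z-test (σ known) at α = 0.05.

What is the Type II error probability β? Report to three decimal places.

Standardized effect: d = |μ_{profile 1} − μ_{profile 2}| / σ = |24.2 − 23.5| / 1.0 = 0.7000
Noncentrality parameter: δ = d·√(n/2) = 0.7000 × √(51/2) = 3.5348
Critical value for a two-sided test at α = 0.05: z_{α/2} = 1.960.
Power = Φ(δ − 1.960) + Φ(−δ − 1.960) = Φ(1.575) + Φ(-5.495) = 0.9424 + 0.0000 = 0.9424.
Type II error: β = 1 − power = 1 − 0.9424 = 0.0576.

β ≈ 0.058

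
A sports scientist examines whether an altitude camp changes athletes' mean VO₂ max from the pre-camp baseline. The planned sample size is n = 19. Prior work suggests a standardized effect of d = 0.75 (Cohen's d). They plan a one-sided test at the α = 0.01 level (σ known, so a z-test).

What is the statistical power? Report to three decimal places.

Power ≈ 0.827

Noncentrality parameter: δ = d·√n = 0.75 × √19 = 3.2692
Critical value for a one-sided test at α = 0.01: z_α = 2.326.
Power = P(Z > 2.326 − δ) = Φ(0.943) = 0.8271.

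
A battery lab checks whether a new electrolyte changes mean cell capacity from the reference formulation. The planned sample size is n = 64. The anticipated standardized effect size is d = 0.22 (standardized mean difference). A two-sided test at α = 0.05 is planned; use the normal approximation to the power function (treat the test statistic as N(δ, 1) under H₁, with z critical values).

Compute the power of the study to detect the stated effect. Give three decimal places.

Noncentrality parameter: δ = d·√n = 0.22 × √64 = 1.7600
Critical value for a two-sided test at α = 0.05: z_{α/2} = 1.960.
Power = Φ(δ − 1.960) + Φ(−δ − 1.960) = Φ(-0.200) + Φ(-3.720) = 0.4208 + 0.0001 = 0.4209.

Power ≈ 0.421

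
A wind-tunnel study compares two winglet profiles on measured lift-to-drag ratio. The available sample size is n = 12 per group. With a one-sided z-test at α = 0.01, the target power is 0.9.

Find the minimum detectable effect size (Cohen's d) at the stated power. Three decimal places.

d ≈ 1.473

Required noncentrality: δ = z_{0.01} + z_{0.10} = 2.326 + 1.282 = 3.608.
δ = d·√(n/2) ⇒ d = δ/√(n/2) = 3.608/√(12/2) = 1.4729.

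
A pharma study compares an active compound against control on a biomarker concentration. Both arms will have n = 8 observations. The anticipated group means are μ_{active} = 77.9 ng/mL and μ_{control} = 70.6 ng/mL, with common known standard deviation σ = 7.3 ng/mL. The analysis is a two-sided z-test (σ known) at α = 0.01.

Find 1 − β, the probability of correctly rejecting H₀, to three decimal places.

Power ≈ 0.282

Standardized effect: d = |μ_{active} − μ_{control}| / σ = |77.9 − 70.6| / 7.3 = 1.0000
Noncentrality parameter: δ = d·√(n/2) = 1.0000 × √(8/2) = 2.0000
Two-sided α = 0.01 → critical value z_{0.005} = 2.576.
Power = Φ(δ − 2.576) + Φ(−δ − 2.576) = Φ(-0.576) + Φ(-4.576) = 0.2824 + 0.0000 = 0.2824.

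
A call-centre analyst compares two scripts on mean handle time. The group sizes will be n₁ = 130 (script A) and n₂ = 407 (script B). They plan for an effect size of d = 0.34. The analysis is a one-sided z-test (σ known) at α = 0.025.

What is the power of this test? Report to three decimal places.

Noncentrality parameter: δ = d / √(1/n₁ + 1/n₂) = 0.34 / √(1/130 + 1/407) = 3.3749
Critical value for a one-sided test at α = 0.025: z_α = 1.960.
Power = Φ(δ − 1.960) = Φ(1.415) = 0.9215.

Power ≈ 0.921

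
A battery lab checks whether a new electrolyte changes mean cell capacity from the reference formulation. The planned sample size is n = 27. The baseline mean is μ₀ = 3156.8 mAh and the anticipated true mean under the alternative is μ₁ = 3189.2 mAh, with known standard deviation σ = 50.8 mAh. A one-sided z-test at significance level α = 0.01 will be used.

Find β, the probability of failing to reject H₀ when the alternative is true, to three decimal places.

Standardized effect: d = |μ₁ − μ₀| / σ = |3189.2 − 3156.8| / 50.8 = 0.6378
Noncentrality parameter: δ = d·√n = 0.6378 × √27 = 3.3141
Critical value for a one-sided test at α = 0.01: z_α = 2.326.
Power = P(Z > 2.326 − δ) = Φ(0.988) = 0.8384.
Type II error: β = 1 − power = 1 − 0.8384 = 0.1616.

β ≈ 0.162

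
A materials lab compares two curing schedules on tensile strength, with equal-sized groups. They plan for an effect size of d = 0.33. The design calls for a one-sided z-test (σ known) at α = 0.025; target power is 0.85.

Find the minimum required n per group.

For power 0.85 need Φ(δ − z_{0.025}) = 0.85, so δ = z_{0.025} + z_{0.15} = 1.960 + 1.036 = 2.996.
δ = d·√(n/2) ⇒ n = 2(δ/d)² = 2 × (2.996 / 0.33)² = 164.89.
Round up to the next whole unit.

n = 165 per group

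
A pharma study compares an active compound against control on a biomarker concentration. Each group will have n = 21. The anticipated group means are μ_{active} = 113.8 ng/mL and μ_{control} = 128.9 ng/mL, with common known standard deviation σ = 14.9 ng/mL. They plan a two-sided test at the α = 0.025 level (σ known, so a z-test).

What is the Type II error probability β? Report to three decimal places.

Standardized effect: d = |μ_{active} − μ_{control}| / σ = |113.8 − 128.9| / 14.9 = 1.0134
Noncentrality parameter: δ = d·√(n/2) = 1.0134 × √(21/2) = 3.2839
Critical value for a two-sided test at α = 0.025: z_{α/2} = 2.241.
Power = Φ(δ − 2.241) + Φ(−δ − 2.241) = Φ(1.042) + Φ(-5.525) = 0.8514 + 0.0000 = 0.8514.
Type II error: β = 1 − power = 1 − 0.8514 = 0.1486.

β ≈ 0.149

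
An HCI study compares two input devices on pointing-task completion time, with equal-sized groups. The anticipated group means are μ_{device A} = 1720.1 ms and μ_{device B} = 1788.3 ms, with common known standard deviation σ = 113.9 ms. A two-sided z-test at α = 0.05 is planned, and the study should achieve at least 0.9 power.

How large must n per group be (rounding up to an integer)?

Standardized effect: d = |μ_{device A} − μ_{device B}| / σ = |1720.1 − 1788.3| / 113.9 = 0.5988
Set Φ(δ − 1.960) = 0.9; then δ − 1.960 = Φ⁻¹(0.9) = 1.282, giving δ = 3.242.
(For δ > 0 the lower-tail rejection region contributes negligibly to power, so the one-term inversion is standard.)
δ = d·√(n/2) ⇒ n = 2(δ/d)² = 2 × (3.242 / 0.5988)² = 58.61.
Rounding up, n = 59 per group.

n = 59 per group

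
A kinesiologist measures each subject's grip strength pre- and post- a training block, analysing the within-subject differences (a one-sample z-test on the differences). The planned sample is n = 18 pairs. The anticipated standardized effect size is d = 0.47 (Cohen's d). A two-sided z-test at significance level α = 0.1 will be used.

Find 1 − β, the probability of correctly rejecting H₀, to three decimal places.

Noncentrality parameter: δ = d·√n = 0.47 × √18 = 1.9940
Critical value for a two-sided test at α = 0.1: z_{α/2} = 1.645.
Power = Φ(δ − 1.645) + Φ(−δ − 1.645) = Φ(0.349) + Φ(-3.639) = 0.6365 + 0.0001 = 0.6367.

Power ≈ 0.637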